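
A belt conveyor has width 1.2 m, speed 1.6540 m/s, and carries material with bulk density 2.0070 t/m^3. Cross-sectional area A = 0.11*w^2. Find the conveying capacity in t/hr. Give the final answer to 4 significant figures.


A = 0.11 * 1.2^2 = 0.1584 m^2
C = 0.1584 * 1.6540 * 2.0070 * 3600
C = 1893 t/hr


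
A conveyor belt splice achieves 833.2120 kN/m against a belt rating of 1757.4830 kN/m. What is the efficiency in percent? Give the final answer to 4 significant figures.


Eff = 833.2120 / 1757.4830 * 100
Eff = 47.41 %


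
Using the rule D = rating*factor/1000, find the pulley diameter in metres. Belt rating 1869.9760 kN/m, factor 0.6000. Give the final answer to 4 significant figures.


D = 1869.9760 * 0.6000 / 1000
D = 1.122 m


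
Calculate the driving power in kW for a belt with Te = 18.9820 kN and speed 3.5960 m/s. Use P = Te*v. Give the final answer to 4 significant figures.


P = Te * v = 18.9820 * 3.5960
P = 68.26 kW


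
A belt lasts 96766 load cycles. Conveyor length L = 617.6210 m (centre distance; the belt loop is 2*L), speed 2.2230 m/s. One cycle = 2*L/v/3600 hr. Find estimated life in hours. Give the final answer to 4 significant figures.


cycle_time = 2 * 617.6210 / 2.2230 / 3600 = 0.154351 hr
life = 96766 * 0.154351 = 14940 hours


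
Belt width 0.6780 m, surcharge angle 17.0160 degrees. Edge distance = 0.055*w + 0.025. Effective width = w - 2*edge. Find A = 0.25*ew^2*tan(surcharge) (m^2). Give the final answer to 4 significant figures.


edge = 0.055*0.6780 + 0.025 = 0.06229 m
ew = 0.6780 - 2*0.06229 = 0.55342 m
A = 0.25 * 0.55342^2 * tan(17.0160 deg)
A = 0.02343 m^2


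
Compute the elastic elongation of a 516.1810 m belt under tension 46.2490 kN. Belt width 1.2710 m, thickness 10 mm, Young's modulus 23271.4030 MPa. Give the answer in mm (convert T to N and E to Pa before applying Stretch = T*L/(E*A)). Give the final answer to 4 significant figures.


A = 1.2710 * 0.01 = 0.01271 m^2
Stretch = 46.2490*1000 * 516.1810 / (23271.4030e6 * 0.01271) * 1000
Stretch = 80.71 mm


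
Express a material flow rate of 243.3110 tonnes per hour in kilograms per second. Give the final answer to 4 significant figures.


m_dot = 243.3110 * 1000 / 3600
m_dot = 67.59 kg/s


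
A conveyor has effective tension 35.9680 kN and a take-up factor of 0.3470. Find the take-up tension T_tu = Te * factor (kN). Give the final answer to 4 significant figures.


T_tu = 35.9680 * 0.3470
T_tu = 12.48 kN


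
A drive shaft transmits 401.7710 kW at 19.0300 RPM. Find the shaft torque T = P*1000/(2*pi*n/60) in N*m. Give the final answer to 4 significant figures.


omega = 2*pi*19.0300/60 = 1.99282 rad/s
T = 401.7710*1000 / 1.99282
T = 201600 N*m


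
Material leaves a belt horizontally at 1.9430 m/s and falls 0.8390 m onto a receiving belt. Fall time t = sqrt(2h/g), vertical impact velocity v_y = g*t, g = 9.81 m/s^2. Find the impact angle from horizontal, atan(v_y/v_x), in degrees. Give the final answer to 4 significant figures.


t = sqrt(2*0.8390/9.81) = 0.413582 s
v_y = 9.81 * 0.413582 = 4.05724 m/s
angle = atan(4.05724 / 1.9430) = 64.41 deg


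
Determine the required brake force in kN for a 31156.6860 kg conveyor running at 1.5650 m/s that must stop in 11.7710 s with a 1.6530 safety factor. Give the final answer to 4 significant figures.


F = 31156.6860 * 1.5650 / 11.7710 * 1.6530 / 1000
F = 6.847 kN


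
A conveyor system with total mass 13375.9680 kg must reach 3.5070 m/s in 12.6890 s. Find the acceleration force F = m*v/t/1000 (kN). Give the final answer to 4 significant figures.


F = 13375.9680 * 3.5070 / 12.6890 / 1000
F = 3.697 kN


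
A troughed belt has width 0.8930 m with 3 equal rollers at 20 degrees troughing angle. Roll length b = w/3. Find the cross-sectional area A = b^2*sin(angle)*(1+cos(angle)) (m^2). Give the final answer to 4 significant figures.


b = 0.8930/3 = 0.297667 m
A = 0.297667^2 * sin(20 deg) * (1 + cos(20 deg))
A = 0.05878 m^2


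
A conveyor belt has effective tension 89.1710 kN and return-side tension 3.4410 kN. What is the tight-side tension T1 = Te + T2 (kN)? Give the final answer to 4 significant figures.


T1 = Te + T2 = 89.1710 + 3.4410
T1 = 92.61 kN


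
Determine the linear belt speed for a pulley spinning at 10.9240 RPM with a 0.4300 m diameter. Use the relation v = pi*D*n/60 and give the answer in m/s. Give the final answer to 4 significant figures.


v = pi * 0.4300 * 10.9240 / 60
v = 0.2460 m/s


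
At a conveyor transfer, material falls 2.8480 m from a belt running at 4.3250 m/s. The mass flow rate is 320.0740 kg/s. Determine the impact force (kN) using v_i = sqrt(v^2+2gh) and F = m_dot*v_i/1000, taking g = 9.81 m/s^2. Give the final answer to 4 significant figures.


v_i = sqrt(4.3250^2 + 2*9.81*2.8480) = 8.63617 m/s
F = 320.0740 * 8.63617 / 1000
F = 2.764 kN


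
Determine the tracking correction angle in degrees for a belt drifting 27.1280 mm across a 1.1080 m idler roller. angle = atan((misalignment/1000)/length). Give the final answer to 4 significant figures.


misalign_m = 27.1280 / 1000 = 0.027128 m
angle = atan(0.027128 / 1.1080)
angle = 1.403 deg


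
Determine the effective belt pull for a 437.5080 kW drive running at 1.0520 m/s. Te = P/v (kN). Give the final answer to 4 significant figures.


Te = P / v = 437.5080 / 1.0520
Te = 415.9 kN


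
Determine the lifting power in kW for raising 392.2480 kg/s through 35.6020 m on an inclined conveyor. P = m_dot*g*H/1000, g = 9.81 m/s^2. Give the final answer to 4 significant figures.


P = 392.2480 * 9.81 * 35.6020 / 1000
P = 137.0 kW


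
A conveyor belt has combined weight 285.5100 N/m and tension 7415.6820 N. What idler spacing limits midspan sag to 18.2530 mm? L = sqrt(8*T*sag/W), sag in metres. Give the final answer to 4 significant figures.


sag = 18.2530/1000 = 0.018253 m
L = sqrt(8 * 7415.6820 * 0.018253 / 285.5100)
L = 1.947 m


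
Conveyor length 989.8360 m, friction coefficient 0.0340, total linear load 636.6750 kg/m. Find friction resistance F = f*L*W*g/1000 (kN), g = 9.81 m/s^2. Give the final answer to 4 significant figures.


F = 0.0340 * 989.8360 * 636.6750 * 9.81 / 1000
F = 210.2 kN


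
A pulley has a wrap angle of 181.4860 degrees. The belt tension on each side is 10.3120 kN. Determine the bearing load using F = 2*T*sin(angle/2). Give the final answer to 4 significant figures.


F = 2 * 10.3120 * sin(181.4860/2 deg)
F = 20.62 kN


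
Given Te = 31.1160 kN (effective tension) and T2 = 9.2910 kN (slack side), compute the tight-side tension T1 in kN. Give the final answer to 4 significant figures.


T1 = Te + T2 = 31.1160 + 9.2910
T1 = 40.41 kN


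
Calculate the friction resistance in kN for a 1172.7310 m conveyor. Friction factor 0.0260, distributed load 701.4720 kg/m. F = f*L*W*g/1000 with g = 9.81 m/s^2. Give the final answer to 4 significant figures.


F = 0.0260 * 1172.7310 * 701.4720 * 9.81 / 1000
F = 209.8 kN


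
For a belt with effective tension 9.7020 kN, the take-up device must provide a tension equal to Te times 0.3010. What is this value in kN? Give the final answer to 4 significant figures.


T_tu = 9.7020 * 0.3010
T_tu = 2.920 kN


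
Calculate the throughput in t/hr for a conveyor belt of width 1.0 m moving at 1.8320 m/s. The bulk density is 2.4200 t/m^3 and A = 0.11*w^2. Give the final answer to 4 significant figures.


A = 0.11 * 1.0^2 = 0.11 m^2
C = 0.11 * 1.8320 * 2.4200 * 3600
C = 1756 t/hr


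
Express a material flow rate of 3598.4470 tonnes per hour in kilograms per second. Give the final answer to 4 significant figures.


m_dot = 3598.4470 * 1000 / 3600
m_dot = 999.6 kg/s


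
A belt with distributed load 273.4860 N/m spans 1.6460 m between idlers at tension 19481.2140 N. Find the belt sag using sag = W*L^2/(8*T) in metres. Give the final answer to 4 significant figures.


sag = 273.4860 * 1.6460^2 / (8 * 19481.2140)
sag = 0.004754 m


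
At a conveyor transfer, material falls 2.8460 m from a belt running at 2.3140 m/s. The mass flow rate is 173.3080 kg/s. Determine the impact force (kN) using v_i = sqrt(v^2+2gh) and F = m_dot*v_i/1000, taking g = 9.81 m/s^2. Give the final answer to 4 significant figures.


v_i = sqrt(2.3140^2 + 2*9.81*2.8460) = 7.8226 m/s
F = 173.3080 * 7.8226 / 1000
F = 1.356 kN


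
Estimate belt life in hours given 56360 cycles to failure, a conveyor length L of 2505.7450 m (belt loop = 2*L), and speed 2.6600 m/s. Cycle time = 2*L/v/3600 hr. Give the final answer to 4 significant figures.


cycle_time = 2 * 2505.7450 / 2.6600 / 3600 = 0.523339 hr
life = 56360 * 0.523339 = 29500 hours


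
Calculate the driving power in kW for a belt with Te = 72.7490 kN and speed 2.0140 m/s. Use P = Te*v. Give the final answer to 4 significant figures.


P = Te * v = 72.7490 * 2.0140
P = 146.5 kW


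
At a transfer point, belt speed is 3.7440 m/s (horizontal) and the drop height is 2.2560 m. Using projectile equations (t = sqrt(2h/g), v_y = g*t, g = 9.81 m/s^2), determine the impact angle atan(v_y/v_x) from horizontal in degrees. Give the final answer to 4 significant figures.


t = sqrt(2*2.2560/9.81) = 0.678188 s
v_y = 9.81 * 0.678188 = 6.65302 m/s
angle = atan(6.65302 / 3.7440) = 60.63 deg


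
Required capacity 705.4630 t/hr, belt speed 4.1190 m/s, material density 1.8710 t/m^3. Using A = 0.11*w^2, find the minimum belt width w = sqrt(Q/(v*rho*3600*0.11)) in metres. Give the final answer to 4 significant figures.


A_req = 705.4630 / (4.1190 * 1.8710 * 3600) = 0.0254276 m^2
w = sqrt(0.0254276 / 0.11)
w = 0.4808 m


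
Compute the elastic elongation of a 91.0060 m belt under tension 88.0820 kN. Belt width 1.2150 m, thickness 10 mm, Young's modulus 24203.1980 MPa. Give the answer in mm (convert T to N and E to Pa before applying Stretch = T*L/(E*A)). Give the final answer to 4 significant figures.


A = 1.2150 * 0.01 = 0.01215 m^2
Stretch = 88.0820*1000 * 91.0060 / (24203.1980e6 * 0.01215) * 1000
Stretch = 27.26 mm


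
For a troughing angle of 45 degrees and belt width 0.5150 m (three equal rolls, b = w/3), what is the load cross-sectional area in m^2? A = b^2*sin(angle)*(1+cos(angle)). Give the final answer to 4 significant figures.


b = 0.5150/3 = 0.171667 m
A = 0.171667^2 * sin(45 deg) * (1 + cos(45 deg))
A = 0.03557 m^2


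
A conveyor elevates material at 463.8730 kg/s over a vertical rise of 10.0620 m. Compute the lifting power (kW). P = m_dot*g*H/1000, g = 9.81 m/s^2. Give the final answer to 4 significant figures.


P = 463.8730 * 9.81 * 10.0620 / 1000
P = 45.79 kW


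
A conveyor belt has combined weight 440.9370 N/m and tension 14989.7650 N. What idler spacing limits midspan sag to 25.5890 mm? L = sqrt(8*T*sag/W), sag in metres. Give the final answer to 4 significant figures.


sag = 25.5890/1000 = 0.025589 m
L = sqrt(8 * 14989.7650 * 0.025589 / 440.9370)
L = 2.638 m


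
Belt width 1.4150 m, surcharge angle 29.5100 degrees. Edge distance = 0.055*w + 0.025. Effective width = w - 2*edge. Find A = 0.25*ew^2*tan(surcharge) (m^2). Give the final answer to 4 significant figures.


edge = 0.055*1.4150 + 0.025 = 0.102825 m
ew = 1.4150 - 2*0.102825 = 1.20935 m
A = 0.25 * 1.20935^2 * tan(29.5100 deg)
A = 0.2069 m^2


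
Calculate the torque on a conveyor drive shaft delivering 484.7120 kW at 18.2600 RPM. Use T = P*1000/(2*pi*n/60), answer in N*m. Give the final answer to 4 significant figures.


omega = 2*pi*18.2600/60 = 1.91218 rad/s
T = 484.7120*1000 / 1.91218
T = 253500 N*m


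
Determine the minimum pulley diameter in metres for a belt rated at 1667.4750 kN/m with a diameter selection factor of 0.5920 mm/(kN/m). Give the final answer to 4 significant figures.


D = 1667.4750 * 0.5920 / 1000
D = 0.9871 m


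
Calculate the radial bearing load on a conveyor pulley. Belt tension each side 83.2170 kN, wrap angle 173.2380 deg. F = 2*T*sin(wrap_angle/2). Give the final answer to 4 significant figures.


F = 2 * 83.2170 * sin(173.2380/2 deg)
F = 166.1 kN


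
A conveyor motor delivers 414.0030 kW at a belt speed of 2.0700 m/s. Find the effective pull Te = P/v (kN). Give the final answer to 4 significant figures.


Te = P / v = 414.0030 / 2.0700
Te = 200.0 kN


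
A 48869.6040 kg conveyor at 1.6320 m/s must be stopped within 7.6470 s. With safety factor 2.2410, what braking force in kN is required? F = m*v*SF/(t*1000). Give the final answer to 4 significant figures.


F = 48869.6040 * 1.6320 / 7.6470 * 2.2410 / 1000
F = 23.37 kN


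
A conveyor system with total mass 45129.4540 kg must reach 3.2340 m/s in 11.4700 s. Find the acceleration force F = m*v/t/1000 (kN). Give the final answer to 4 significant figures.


F = 45129.4540 * 3.2340 / 11.4700 / 1000
F = 12.72 kN


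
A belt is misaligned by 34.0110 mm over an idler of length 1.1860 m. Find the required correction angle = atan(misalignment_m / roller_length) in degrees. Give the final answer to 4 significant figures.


misalign_m = 34.0110 / 1000 = 0.034011 m
angle = atan(0.034011 / 1.1860)
angle = 1.643 deg


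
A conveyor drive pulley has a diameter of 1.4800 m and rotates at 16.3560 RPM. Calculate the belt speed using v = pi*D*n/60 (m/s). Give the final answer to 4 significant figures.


v = pi * 1.4800 * 16.3560 / 60
v = 1.267 m/s


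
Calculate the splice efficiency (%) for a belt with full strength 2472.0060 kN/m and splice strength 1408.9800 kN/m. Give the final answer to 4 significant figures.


Eff = 1408.9800 / 2472.0060 * 100
Eff = 57.00 %


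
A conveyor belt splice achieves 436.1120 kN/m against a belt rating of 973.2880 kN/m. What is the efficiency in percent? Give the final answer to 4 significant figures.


Eff = 436.1120 / 973.2880 * 100
Eff = 44.81 %


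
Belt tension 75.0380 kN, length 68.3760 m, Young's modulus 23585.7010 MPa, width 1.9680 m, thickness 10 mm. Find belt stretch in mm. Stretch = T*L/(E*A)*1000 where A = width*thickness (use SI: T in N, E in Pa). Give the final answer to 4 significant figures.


A = 1.9680 * 0.01 = 0.01968 m^2
Stretch = 75.0380*1000 * 68.3760 / (23585.7010e6 * 0.01968) * 1000
Stretch = 11.05 mm


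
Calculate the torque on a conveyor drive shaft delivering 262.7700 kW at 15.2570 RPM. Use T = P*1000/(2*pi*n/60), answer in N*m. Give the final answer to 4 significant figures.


omega = 2*pi*15.2570/60 = 1.59771 rad/s
T = 262.7700*1000 / 1.59771
T = 164500 N*m


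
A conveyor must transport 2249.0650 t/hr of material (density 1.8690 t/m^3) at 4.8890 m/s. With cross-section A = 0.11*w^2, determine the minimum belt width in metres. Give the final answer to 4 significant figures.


A_req = 2249.0650 / (4.8890 * 1.8690 * 3600) = 0.0683707 m^2
w = sqrt(0.0683707 / 0.11)
w = 0.7884 m


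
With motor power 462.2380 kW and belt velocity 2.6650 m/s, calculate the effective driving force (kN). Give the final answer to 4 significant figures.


Te = P / v = 462.2380 / 2.6650
Te = 173.4 kN


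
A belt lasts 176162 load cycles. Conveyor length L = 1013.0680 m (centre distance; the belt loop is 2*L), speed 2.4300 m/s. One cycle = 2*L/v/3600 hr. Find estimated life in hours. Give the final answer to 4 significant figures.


cycle_time = 2 * 1013.0680 / 2.4300 / 3600 = 0.231611 hr
life = 176162 * 0.231611 = 40800 hours


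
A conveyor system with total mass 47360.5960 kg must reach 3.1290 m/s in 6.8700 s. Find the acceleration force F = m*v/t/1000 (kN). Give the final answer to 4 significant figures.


F = 47360.5960 * 3.1290 / 6.8700 / 1000
F = 21.57 kN


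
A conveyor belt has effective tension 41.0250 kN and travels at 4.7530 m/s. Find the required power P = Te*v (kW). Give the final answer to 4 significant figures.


P = Te * v = 41.0250 * 4.7530
P = 195.0 kW


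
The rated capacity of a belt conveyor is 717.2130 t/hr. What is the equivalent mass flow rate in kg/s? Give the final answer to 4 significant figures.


m_dot = 717.2130 * 1000 / 3600
m_dot = 199.2 kg/s


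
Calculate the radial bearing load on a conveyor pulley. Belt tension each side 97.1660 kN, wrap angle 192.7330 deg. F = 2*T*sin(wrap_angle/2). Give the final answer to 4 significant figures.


F = 2 * 97.1660 * sin(192.7330/2 deg)
F = 193.1 kN


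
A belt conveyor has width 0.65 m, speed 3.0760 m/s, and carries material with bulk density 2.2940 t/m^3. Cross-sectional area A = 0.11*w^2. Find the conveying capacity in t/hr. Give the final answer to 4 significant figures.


A = 0.11 * 0.65^2 = 0.046475 m^2
C = 0.046475 * 3.0760 * 2.2940 * 3600
C = 1181 t/hr


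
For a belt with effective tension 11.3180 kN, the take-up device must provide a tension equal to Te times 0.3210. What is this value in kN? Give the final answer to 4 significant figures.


T_tu = 11.3180 * 0.3210
T_tu = 3.633 kN


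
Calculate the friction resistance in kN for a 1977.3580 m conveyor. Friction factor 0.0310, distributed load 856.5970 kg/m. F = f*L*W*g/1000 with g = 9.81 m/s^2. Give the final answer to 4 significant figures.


F = 0.0310 * 1977.3580 * 856.5970 * 9.81 / 1000
F = 515.1 kN


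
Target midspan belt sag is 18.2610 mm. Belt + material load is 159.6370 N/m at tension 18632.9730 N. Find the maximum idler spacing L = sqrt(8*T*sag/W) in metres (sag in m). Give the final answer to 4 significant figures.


sag = 18.2610/1000 = 0.018261 m
L = sqrt(8 * 18632.9730 * 0.018261 / 159.6370)
L = 4.129 m


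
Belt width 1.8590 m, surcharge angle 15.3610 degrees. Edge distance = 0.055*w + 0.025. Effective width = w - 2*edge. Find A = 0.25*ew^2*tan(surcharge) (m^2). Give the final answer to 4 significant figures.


edge = 0.055*1.8590 + 0.025 = 0.127245 m
ew = 1.8590 - 2*0.127245 = 1.60451 m
A = 0.25 * 1.60451^2 * tan(15.3610 deg)
A = 0.1768 m^2


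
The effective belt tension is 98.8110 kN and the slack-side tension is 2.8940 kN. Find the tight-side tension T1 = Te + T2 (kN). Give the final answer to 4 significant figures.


T1 = Te + T2 = 98.8110 + 2.8940
T1 = 101.7 kN


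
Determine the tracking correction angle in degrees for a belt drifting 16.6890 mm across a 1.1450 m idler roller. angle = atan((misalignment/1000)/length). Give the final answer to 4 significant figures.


misalign_m = 16.6890 / 1000 = 0.016689 m
angle = atan(0.016689 / 1.1450)
angle = 0.8351 deg


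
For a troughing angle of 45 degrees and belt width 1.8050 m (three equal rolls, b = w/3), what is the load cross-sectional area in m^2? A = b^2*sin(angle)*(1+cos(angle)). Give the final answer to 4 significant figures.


b = 1.8050/3 = 0.601667 m
A = 0.601667^2 * sin(45 deg) * (1 + cos(45 deg))
A = 0.4370 m^2


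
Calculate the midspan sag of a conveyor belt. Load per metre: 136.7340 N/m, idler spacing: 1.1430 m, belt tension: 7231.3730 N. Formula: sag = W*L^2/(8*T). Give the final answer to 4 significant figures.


sag = 136.7340 * 1.1430^2 / (8 * 7231.3730)
sag = 0.003088 m


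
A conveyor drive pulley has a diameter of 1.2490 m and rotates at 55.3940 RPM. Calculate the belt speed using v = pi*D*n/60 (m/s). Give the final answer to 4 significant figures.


v = pi * 1.2490 * 55.3940 / 60
v = 3.623 m/s


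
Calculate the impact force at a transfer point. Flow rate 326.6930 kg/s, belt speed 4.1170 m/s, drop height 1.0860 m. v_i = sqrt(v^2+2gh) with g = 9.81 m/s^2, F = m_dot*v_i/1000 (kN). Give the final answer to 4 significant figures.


v_i = sqrt(4.1170^2 + 2*9.81*1.0860) = 6.18523 m/s
F = 326.6930 * 6.18523 / 1000
F = 2.021 kN


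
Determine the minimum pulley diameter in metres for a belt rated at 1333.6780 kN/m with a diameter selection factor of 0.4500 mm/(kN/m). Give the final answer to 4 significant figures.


D = 1333.6780 * 0.4500 / 1000
D = 0.6002 m


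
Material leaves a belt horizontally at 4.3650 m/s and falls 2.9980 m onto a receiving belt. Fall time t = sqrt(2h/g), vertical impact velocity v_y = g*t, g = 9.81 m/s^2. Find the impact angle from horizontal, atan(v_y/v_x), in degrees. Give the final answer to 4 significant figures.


t = sqrt(2*2.9980/9.81) = 0.781801 s
v_y = 9.81 * 0.781801 = 7.66947 m/s
angle = atan(7.66947 / 4.3650) = 60.35 deg


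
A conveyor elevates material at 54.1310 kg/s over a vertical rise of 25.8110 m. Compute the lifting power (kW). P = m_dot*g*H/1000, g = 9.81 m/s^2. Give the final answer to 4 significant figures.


P = 54.1310 * 9.81 * 25.8110 / 1000
P = 13.71 kW


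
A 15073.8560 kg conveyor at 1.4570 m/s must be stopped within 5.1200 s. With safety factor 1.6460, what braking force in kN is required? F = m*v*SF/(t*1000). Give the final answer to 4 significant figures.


F = 15073.8560 * 1.4570 / 5.1200 * 1.6460 / 1000
F = 7.061 kN


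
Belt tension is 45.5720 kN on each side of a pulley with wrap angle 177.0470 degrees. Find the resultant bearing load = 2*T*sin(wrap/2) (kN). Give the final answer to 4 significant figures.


F = 2 * 45.5720 * sin(177.0470/2 deg)
F = 91.11 kN


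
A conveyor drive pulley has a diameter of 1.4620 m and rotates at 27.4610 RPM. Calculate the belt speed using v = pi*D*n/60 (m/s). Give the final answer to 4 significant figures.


v = pi * 1.4620 * 27.4610 / 60
v = 2.102 m/s


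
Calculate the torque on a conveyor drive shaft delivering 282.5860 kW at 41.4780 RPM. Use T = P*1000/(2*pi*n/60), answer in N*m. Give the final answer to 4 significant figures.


omega = 2*pi*41.4780/60 = 4.34357 rad/s
T = 282.5860*1000 / 4.34357
T = 65060 N*m


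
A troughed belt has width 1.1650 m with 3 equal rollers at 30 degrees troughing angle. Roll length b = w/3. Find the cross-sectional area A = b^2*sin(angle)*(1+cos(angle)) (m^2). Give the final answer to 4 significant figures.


b = 1.1650/3 = 0.388333 m
A = 0.388333^2 * sin(30 deg) * (1 + cos(30 deg))
A = 0.1407 m^2


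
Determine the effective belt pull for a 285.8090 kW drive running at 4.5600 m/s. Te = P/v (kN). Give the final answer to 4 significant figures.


Te = P / v = 285.8090 / 4.5600
Te = 62.68 kN


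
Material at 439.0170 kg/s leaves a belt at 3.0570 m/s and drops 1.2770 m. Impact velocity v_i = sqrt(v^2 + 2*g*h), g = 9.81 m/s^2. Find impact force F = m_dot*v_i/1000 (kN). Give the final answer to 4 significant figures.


v_i = sqrt(3.0570^2 + 2*9.81*1.2770) = 5.86515 m/s
F = 439.0170 * 5.86515 / 1000
F = 2.575 kN


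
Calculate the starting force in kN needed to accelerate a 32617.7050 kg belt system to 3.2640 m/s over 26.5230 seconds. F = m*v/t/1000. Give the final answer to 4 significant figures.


F = 32617.7050 * 3.2640 / 26.5230 / 1000
F = 4.014 kN


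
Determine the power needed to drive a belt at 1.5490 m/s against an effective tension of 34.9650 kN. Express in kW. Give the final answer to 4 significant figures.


P = Te * v = 34.9650 * 1.5490
P = 54.16 kW


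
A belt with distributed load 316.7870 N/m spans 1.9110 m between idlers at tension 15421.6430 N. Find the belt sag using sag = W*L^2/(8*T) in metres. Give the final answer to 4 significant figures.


sag = 316.7870 * 1.9110^2 / (8 * 15421.6430)
sag = 0.009377 m


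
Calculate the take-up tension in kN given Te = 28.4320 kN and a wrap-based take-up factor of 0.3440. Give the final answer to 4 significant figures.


T_tu = 28.4320 * 0.3440
T_tu = 9.781 kN


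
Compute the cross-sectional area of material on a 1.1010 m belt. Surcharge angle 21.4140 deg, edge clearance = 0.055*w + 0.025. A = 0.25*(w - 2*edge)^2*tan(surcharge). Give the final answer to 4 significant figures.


edge = 0.055*1.1010 + 0.025 = 0.085555 m
ew = 1.1010 - 2*0.085555 = 0.92989 m
A = 0.25 * 0.92989^2 * tan(21.4140 deg)
A = 0.08478 m^2


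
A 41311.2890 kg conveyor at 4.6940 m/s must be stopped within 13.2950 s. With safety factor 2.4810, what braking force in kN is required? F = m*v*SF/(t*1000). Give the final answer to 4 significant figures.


F = 41311.2890 * 4.6940 / 13.2950 * 2.4810 / 1000
F = 36.19 kN


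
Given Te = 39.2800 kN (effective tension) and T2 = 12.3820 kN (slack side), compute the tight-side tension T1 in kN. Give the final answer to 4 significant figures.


T1 = Te + T2 = 39.2800 + 12.3820
T1 = 51.66 kN


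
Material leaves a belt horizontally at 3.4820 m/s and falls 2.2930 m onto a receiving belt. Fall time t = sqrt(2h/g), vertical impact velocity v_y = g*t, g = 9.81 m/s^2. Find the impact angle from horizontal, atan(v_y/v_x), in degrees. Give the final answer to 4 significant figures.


t = sqrt(2*2.2930/9.81) = 0.683727 s
v_y = 9.81 * 0.683727 = 6.70736 m/s
angle = atan(6.70736 / 3.4820) = 62.56 deg


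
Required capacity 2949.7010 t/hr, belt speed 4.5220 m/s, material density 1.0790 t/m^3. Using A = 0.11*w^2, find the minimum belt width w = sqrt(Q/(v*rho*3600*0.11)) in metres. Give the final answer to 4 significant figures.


A_req = 2949.7010 / (4.5220 * 1.0790 * 3600) = 0.167928 m^2
w = sqrt(0.167928 / 0.11)
w = 1.236 m


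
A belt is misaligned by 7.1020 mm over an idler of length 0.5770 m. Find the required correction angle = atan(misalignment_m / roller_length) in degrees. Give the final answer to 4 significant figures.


misalign_m = 7.1020 / 1000 = 0.007102 m
angle = atan(0.007102 / 0.5770)
angle = 0.7052 deg


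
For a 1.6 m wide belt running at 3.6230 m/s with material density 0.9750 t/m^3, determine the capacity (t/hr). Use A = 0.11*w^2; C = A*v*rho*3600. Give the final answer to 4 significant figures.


A = 0.11 * 1.6^2 = 0.2816 m^2
C = 0.2816 * 3.6230 * 0.9750 * 3600
C = 3581 t/hr


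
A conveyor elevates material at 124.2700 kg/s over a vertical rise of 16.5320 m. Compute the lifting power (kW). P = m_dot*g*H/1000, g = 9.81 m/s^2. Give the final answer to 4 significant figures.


P = 124.2700 * 9.81 * 16.5320 / 1000
P = 20.15 kW


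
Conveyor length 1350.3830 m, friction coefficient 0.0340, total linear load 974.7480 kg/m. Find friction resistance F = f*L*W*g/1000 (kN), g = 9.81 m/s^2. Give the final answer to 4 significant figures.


F = 0.0340 * 1350.3830 * 974.7480 * 9.81 / 1000
F = 439.0 kN


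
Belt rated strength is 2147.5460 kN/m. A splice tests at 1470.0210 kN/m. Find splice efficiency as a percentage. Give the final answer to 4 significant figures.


Eff = 1470.0210 / 2147.5460 * 100
Eff = 68.45 %


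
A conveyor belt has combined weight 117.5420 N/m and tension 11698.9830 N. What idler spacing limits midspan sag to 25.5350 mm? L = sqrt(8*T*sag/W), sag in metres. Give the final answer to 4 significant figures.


sag = 25.5350/1000 = 0.025535 m
L = sqrt(8 * 11698.9830 * 0.025535 / 117.5420)
L = 4.509 m


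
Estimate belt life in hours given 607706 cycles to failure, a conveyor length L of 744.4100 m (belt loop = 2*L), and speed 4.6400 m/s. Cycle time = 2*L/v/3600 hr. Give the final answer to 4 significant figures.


cycle_time = 2 * 744.4100 / 4.6400 / 3600 = 0.0891295 hr
life = 607706 * 0.0891295 = 54160 hours


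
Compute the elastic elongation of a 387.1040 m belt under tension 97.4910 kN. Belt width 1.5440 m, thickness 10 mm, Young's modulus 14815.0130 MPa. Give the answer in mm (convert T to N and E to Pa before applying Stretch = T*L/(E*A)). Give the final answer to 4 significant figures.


A = 1.5440 * 0.01 = 0.01544 m^2
Stretch = 97.4910*1000 * 387.1040 / (14815.0130e6 * 0.01544) * 1000
Stretch = 165.0 mm


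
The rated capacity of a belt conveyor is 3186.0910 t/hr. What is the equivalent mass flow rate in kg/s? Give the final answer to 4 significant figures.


m_dot = 3186.0910 * 1000 / 3600
m_dot = 885.0 kg/s


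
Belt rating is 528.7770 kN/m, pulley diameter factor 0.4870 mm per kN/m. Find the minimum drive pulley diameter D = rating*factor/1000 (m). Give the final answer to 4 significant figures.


D = 528.7770 * 0.4870 / 1000
D = 0.2575 m


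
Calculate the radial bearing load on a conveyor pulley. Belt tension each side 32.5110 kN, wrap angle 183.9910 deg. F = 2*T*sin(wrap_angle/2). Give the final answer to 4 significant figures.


F = 2 * 32.5110 * sin(183.9910/2 deg)
F = 64.98 kN


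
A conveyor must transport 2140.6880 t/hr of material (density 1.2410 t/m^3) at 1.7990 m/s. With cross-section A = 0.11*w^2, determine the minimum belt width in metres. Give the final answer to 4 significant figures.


A_req = 2140.6880 / (1.7990 * 1.2410 * 3600) = 0.266347 m^2
w = sqrt(0.266347 / 0.11)
w = 1.556 m


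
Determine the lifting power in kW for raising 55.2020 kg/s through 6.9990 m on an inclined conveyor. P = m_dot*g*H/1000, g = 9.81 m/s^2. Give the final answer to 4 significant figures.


P = 55.2020 * 9.81 * 6.9990 / 1000
P = 3.790 kW


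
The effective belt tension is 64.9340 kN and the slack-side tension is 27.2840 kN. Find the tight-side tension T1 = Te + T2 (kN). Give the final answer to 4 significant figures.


T1 = Te + T2 = 64.9340 + 27.2840
T1 = 92.22 kN


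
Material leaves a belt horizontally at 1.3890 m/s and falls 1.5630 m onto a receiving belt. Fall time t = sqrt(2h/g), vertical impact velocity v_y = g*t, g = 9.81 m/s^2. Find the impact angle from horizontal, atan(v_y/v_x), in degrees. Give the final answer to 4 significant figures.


t = sqrt(2*1.5630/9.81) = 0.564495 s
v_y = 9.81 * 0.564495 = 5.5377 m/s
angle = atan(5.5377 / 1.3890) = 75.92 deg


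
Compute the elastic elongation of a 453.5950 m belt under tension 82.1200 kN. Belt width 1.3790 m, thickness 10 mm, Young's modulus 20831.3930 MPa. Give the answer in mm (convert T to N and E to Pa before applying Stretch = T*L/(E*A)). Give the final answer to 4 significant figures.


A = 1.3790 * 0.01 = 0.01379 m^2
Stretch = 82.1200*1000 * 453.5950 / (20831.3930e6 * 0.01379) * 1000
Stretch = 129.7 mm


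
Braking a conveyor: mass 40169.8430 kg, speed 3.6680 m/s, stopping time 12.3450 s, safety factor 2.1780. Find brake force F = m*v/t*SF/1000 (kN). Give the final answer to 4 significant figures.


F = 40169.8430 * 3.6680 / 12.3450 * 2.1780 / 1000
F = 26.00 kN


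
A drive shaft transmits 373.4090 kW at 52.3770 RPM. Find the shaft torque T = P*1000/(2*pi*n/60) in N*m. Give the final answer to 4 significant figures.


omega = 2*pi*52.3770/60 = 5.48491 rad/s
T = 373.4090*1000 / 5.48491
T = 68080 N*m


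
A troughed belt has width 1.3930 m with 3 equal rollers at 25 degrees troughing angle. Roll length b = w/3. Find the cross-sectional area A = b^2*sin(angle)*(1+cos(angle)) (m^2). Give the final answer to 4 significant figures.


b = 1.3930/3 = 0.464333 m
A = 0.464333^2 * sin(25 deg) * (1 + cos(25 deg))
A = 0.1737 m^2


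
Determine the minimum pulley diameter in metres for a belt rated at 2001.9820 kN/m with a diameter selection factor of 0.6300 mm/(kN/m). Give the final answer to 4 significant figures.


D = 2001.9820 * 0.6300 / 1000
D = 1.261 m


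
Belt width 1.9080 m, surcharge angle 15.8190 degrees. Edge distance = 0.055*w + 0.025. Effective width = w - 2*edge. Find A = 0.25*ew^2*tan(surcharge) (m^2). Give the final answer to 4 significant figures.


edge = 0.055*1.9080 + 0.025 = 0.12994 m
ew = 1.9080 - 2*0.12994 = 1.64812 m
A = 0.25 * 1.64812^2 * tan(15.8190 deg)
A = 0.1924 m^2


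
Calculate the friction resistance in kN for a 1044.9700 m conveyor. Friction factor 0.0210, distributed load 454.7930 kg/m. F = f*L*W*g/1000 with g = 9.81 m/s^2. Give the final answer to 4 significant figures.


F = 0.0210 * 1044.9700 * 454.7930 * 9.81 / 1000
F = 97.91 kN


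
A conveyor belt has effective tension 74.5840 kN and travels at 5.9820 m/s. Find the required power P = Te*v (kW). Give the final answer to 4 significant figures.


P = Te * v = 74.5840 * 5.9820
P = 446.2 kW


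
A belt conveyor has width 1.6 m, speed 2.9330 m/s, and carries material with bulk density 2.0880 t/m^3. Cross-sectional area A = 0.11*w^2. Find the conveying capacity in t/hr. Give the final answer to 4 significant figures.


A = 0.11 * 1.6^2 = 0.2816 m^2
C = 0.2816 * 2.9330 * 2.0880 * 3600
C = 6208 t/hr


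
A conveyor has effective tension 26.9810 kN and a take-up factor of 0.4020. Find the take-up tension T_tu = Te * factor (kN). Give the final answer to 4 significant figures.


T_tu = 26.9810 * 0.4020
T_tu = 10.85 kN


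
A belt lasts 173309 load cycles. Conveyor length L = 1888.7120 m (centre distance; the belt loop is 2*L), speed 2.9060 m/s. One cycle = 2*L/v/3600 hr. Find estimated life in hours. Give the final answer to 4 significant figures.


cycle_time = 2 * 1888.7120 / 2.9060 / 3600 = 0.361075 hr
life = 173309 * 0.361075 = 62580 hours


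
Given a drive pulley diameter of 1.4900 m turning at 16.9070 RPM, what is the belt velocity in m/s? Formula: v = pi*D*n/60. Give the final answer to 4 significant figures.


v = pi * 1.4900 * 16.9070 / 60
v = 1.319 m/s


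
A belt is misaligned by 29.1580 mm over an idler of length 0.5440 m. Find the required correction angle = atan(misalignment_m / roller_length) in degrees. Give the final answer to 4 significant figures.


misalign_m = 29.1580 / 1000 = 0.029158 m
angle = atan(0.029158 / 0.5440)
angle = 3.068 deg


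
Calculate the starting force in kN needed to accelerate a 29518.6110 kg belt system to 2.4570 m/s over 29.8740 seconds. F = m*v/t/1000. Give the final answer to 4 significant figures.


F = 29518.6110 * 2.4570 / 29.8740 / 1000
F = 2.428 kN


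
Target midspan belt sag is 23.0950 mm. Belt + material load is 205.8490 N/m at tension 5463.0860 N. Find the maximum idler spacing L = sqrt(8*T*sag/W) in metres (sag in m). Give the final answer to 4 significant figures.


sag = 23.0950/1000 = 0.023095 m
L = sqrt(8 * 5463.0860 * 0.023095 / 205.8490)
L = 2.214 m


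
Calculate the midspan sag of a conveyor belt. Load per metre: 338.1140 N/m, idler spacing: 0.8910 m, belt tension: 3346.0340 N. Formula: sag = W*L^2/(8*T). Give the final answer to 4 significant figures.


sag = 338.1140 * 0.8910^2 / (8 * 3346.0340)
sag = 0.01003 m


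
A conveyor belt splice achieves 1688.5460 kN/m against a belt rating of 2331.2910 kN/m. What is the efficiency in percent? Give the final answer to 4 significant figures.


Eff = 1688.5460 / 2331.2910 * 100
Eff = 72.43 %


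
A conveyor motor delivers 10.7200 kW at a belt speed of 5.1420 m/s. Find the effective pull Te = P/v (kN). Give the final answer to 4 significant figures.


Te = P / v = 10.7200 / 5.1420
Te = 2.085 kN


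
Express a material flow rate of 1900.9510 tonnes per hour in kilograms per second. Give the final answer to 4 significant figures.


m_dot = 1900.9510 * 1000 / 3600
m_dot = 528.0 kg/s


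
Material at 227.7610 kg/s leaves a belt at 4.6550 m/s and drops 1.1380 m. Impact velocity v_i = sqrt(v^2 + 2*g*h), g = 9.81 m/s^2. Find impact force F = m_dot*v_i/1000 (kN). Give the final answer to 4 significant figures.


v_i = sqrt(4.6550^2 + 2*9.81*1.1380) = 6.63299 m/s
F = 227.7610 * 6.63299 / 1000
F = 1.511 kN


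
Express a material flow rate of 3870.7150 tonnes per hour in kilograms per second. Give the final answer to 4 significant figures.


m_dot = 3870.7150 * 1000 / 3600
m_dot = 1075 kg/s


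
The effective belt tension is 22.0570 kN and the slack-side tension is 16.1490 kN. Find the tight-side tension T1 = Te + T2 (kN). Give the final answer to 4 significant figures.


T1 = Te + T2 = 22.0570 + 16.1490
T1 = 38.21 kN


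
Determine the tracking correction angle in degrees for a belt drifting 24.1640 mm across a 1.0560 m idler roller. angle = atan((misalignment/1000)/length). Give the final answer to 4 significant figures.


misalign_m = 24.1640 / 1000 = 0.024164 m
angle = atan(0.024164 / 1.0560)
angle = 1.311 deg


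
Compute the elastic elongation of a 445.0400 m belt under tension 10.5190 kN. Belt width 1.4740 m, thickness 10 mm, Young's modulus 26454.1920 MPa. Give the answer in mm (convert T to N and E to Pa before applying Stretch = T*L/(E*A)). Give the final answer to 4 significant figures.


A = 1.4740 * 0.01 = 0.01474 m^2
Stretch = 10.5190*1000 * 445.0400 / (26454.1920e6 * 0.01474) * 1000
Stretch = 12.01 mm


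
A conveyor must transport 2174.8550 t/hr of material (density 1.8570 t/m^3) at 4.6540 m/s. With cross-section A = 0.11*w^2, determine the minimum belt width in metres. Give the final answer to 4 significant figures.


A_req = 2174.8550 / (4.6540 * 1.8570 * 3600) = 0.069902 m^2
w = sqrt(0.069902 / 0.11)
w = 0.7972 m


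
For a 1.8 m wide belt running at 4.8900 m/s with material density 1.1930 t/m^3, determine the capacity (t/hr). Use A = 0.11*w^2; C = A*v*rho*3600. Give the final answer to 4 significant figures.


A = 0.11 * 1.8^2 = 0.3564 m^2
C = 0.3564 * 4.8900 * 1.1930 * 3600
C = 7485 t/hr


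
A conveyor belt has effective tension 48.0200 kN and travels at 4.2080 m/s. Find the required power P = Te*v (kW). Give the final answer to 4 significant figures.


P = Te * v = 48.0200 * 4.2080
P = 202.1 kW


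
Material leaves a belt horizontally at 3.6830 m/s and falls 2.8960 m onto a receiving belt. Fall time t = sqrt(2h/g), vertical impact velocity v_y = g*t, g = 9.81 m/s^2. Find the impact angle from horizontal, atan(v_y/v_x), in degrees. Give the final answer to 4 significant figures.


t = sqrt(2*2.8960/9.81) = 0.768387 s
v_y = 9.81 * 0.768387 = 7.53788 m/s
angle = atan(7.53788 / 3.6830) = 63.96 deg


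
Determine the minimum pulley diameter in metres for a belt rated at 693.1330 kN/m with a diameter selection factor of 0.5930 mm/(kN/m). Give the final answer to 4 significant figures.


D = 693.1330 * 0.5930 / 1000
D = 0.4110 m


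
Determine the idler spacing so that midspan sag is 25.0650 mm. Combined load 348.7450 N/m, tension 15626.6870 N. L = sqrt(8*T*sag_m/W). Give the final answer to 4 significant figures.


sag = 25.0650/1000 = 0.025065 m
L = sqrt(8 * 15626.6870 * 0.025065 / 348.7450)
L = 2.997 m


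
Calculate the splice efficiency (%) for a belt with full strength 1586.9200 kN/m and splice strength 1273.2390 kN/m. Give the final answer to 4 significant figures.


Eff = 1273.2390 / 1586.9200 * 100
Eff = 80.23 %


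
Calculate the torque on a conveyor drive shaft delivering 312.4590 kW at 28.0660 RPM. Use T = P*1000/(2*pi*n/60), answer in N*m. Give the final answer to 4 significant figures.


omega = 2*pi*28.0660/60 = 2.93906 rad/s
T = 312.4590*1000 / 2.93906
T = 106300 N*m


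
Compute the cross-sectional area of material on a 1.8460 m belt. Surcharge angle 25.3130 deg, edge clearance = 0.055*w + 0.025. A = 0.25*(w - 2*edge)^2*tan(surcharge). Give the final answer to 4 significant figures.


edge = 0.055*1.8460 + 0.025 = 0.12653 m
ew = 1.8460 - 2*0.12653 = 1.59294 m
A = 0.25 * 1.59294^2 * tan(25.3130 deg)
A = 0.3000 m^2


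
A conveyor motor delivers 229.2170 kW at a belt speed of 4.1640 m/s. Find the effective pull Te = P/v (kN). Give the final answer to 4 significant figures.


Te = P / v = 229.2170 / 4.1640
Te = 55.05 kN


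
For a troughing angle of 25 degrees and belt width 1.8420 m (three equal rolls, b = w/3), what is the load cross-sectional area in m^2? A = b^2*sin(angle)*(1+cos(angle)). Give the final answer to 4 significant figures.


b = 1.8420/3 = 0.614 m
A = 0.614^2 * sin(25 deg) * (1 + cos(25 deg))
A = 0.3037 m^2


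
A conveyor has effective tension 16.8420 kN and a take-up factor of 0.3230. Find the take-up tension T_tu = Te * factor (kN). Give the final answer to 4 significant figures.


T_tu = 16.8420 * 0.3230
T_tu = 5.440 kN


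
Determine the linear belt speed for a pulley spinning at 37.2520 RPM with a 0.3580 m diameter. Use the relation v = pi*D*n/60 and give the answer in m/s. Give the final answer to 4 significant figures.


v = pi * 0.3580 * 37.2520 / 60
v = 0.6983 m/s


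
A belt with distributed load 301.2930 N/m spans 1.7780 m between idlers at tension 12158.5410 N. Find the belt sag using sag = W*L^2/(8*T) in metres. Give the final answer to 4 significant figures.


sag = 301.2930 * 1.7780^2 / (8 * 12158.5410)
sag = 0.009792 m


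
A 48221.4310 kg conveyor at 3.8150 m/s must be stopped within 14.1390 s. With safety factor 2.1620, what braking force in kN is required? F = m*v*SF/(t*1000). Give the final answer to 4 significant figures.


F = 48221.4310 * 3.8150 / 14.1390 * 2.1620 / 1000
F = 28.13 kN
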